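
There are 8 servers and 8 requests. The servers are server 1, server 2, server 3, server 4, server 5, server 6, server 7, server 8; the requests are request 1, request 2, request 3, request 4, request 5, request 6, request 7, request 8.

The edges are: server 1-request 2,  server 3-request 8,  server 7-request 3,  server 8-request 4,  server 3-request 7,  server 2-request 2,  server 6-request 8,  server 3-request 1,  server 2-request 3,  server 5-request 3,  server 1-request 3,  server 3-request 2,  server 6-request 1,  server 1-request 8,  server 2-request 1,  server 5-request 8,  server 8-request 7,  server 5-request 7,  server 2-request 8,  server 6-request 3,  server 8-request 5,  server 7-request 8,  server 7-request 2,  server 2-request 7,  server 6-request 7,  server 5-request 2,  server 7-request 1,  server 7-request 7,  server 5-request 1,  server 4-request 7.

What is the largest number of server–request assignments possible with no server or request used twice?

6

For example, pair server 1-request 8, server 2-request 3, server 3-request 1, server 4-request 7, server 5-request 2, server 8-request 5.
The set {server 1, server 2, server 3, server 4, server 5, server 6, server 7} has only 5 neighbours ({request 1, request 2, request 3, request 7, request 8}), so by Hall's theorem at most 6 of the 8 servers can be matched.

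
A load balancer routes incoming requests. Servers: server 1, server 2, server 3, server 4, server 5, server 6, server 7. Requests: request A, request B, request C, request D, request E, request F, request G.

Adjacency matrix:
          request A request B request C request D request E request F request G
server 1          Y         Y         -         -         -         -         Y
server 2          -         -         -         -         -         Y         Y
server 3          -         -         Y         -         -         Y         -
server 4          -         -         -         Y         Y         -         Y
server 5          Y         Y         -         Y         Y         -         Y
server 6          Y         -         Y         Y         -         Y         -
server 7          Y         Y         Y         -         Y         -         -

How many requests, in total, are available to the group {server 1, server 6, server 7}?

The union of neighbours of {server 1, server 6, server 7} is {request A, request B, request C, request D, request E, request F, request G}, which has 7 elements.
Since |N(S)| = 7 ≥ |S| = 3, Hall's condition holds for this subset.

7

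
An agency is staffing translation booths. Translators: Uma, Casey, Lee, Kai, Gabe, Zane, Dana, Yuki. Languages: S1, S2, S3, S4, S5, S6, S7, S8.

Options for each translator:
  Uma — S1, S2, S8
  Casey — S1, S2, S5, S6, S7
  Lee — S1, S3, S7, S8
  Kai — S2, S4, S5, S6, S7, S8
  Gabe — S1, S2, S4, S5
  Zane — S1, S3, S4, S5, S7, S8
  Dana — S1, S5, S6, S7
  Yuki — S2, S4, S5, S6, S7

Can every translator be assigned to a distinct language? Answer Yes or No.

One maximum matching: Uma→S8, Casey→S1, Lee→S3, Kai→S7, Gabe→S5, Zane→S4, Dana→S6, Yuki→S2.
All 8 translators are covered.

Yes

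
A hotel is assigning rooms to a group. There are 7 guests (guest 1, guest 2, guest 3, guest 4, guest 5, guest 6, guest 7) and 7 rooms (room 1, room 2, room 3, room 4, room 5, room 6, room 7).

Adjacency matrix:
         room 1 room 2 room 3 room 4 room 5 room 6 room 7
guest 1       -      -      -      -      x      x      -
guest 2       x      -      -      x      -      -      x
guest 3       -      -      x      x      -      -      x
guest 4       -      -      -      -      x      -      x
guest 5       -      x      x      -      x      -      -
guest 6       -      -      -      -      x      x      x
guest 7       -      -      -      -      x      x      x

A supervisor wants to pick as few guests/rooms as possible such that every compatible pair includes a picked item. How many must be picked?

6

A maximum matching has 6 edges (e.g. guest 1–room 6, guest 2–room 4, guest 3–room 3, guest 4–room 5, guest 5–room 2, guest 6–room 7).
By König's theorem the minimum vertex cover has the same size. One such cover is {guest 2, guest 3, guest 5, room 5, room 6, room 7}.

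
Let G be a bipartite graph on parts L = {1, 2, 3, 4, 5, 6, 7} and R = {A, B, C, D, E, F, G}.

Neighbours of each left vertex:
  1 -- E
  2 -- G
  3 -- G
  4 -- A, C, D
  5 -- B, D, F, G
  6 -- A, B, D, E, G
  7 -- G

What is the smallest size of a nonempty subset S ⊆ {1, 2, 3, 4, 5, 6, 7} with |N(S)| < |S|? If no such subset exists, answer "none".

2

Take S = {2, 3}. Its neighbourhood is {G}, so |N(S)| = 1 < |S| = 2.
No single vertex violates Hall's condition since each has at least one neighbour, so 2 is the minimum.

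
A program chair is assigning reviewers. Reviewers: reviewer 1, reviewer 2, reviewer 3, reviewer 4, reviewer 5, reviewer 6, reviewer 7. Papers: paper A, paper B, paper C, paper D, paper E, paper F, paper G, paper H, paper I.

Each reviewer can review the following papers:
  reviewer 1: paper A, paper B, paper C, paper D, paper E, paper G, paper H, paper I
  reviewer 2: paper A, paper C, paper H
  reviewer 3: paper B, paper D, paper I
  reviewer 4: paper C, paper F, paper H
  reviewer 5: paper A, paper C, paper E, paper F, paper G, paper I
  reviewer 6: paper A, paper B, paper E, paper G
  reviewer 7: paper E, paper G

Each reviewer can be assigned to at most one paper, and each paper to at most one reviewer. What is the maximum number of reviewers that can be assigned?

7

For example, pair reviewer 1→paper I, reviewer 2→paper C, reviewer 3→paper D, reviewer 4→paper H, reviewer 5→paper G, reviewer 6→paper B, reviewer 7→paper E.
All 7 reviewers are matched, so no larger matching exists.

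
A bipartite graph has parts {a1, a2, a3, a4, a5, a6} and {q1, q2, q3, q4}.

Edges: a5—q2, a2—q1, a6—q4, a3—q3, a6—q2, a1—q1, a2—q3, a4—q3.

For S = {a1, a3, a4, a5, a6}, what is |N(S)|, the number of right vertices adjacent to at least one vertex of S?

4

The union of neighbours of {a1, a3, a4, a5, a6} is {q1, q2, q3, q4}, which has 4 elements.
Since |N(S)| = 4 < |S| = 5, Hall's condition fails for this subset.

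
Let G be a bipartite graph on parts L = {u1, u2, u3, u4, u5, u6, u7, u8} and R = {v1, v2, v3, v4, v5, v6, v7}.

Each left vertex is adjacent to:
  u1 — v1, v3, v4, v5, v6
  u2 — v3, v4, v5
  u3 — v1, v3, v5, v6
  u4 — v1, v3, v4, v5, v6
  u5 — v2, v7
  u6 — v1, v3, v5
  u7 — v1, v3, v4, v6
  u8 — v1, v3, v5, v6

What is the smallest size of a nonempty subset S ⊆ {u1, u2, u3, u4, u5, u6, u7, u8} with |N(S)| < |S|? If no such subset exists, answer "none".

Take S = {u1, u2, u3, u4, u6, u7}. Its neighbourhood is {v1, v3, v4, v5, v6}, so |N(S)| = 5 < |S| = 6.
Every subset of size less than 6 has at least as many neighbours as members, so 6 is the minimum.

6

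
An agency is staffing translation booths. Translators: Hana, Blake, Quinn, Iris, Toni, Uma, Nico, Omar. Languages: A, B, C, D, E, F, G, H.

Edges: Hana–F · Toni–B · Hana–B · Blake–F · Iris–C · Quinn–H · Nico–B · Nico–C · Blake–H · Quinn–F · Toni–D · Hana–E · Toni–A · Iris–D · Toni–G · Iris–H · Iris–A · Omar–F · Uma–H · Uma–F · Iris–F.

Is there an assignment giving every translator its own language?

The set {Blake, Quinn, Uma, Omar} has only 2 neighbours ({F, H}), so by Hall's theorem at most 6 of the 8 translators can be matched.
Hence no matching covers every translator.

No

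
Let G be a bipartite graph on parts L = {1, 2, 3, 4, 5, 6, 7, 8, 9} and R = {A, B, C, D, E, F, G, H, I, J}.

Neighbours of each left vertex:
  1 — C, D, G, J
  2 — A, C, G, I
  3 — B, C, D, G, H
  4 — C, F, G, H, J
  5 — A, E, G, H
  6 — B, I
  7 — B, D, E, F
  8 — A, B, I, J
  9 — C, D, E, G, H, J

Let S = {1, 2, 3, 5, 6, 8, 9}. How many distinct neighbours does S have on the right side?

9

The union of neighbours of {1, 2, 3, 5, 6, 8, 9} is {A, B, C, D, E, G, H, I, J}, which has 9 elements.
Since |N(S)| = 9 ≥ |S| = 7, Hall's condition holds for this subset.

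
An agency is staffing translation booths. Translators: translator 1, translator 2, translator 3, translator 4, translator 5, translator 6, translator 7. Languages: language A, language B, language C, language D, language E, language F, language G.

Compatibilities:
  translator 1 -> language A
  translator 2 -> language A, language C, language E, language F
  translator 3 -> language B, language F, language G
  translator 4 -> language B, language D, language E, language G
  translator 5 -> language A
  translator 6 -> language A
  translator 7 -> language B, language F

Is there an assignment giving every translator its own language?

No

The set {translator 1, translator 5, translator 6} has only 1 neighbour ({language A}), so by Hall's theorem at most 5 of the 7 translators can be matched.
Hence no matching covers every translator.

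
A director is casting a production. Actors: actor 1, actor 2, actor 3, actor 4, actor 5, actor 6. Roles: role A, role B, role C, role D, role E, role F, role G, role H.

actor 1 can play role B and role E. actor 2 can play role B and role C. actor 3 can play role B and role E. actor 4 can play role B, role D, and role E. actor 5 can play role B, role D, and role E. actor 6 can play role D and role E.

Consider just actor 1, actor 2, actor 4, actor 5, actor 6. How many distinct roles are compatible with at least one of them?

The union of neighbours of {actor 1, actor 2, actor 4, actor 5, actor 6} is {role B, role C, role D, role E}, which has 4 elements.
Since |N(S)| = 4 < |S| = 5, Hall's condition fails for this subset.

4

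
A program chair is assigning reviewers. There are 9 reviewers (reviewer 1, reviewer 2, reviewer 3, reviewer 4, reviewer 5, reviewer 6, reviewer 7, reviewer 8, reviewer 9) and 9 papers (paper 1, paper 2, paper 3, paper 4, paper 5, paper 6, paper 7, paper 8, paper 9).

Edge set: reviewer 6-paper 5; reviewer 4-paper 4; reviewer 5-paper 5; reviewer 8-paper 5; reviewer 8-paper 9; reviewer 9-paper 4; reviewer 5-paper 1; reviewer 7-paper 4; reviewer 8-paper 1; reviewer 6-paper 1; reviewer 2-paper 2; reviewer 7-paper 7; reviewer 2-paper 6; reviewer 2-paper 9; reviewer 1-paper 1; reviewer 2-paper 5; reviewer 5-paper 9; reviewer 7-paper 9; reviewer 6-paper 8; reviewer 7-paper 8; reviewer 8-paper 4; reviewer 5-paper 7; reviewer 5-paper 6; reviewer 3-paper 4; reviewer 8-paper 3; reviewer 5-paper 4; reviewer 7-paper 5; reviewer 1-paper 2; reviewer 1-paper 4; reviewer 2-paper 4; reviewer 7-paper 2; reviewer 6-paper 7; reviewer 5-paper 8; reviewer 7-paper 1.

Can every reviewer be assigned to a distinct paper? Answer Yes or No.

The set {reviewer 3, reviewer 4, reviewer 9} has only 1 neighbour ({paper 4}), so by Hall's theorem at most 7 of the 9 reviewers can be matched.
Hence no matching covers every reviewer.

No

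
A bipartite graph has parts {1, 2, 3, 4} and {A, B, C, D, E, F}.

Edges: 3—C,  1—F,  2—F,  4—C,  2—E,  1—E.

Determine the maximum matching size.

3

A valid assignment of size 3: 1–F, 2–E, 3–C.
The set {3, 4} has only 1 neighbour ({C}), so by Hall's theorem at most 3 of the 4 left vertices can be matched.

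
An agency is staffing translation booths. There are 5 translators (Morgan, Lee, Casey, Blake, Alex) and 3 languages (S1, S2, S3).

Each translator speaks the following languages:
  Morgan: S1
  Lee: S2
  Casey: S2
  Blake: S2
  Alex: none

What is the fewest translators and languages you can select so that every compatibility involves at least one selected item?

2

{Morgan, S2} is a vertex cover of size 2: every edge has an endpoint in this set.
No smaller cover exists because Morgan–S1, Lee–S2 is a matching of size 2, and a cover must include an endpoint of each of these disjoint edges (König's theorem).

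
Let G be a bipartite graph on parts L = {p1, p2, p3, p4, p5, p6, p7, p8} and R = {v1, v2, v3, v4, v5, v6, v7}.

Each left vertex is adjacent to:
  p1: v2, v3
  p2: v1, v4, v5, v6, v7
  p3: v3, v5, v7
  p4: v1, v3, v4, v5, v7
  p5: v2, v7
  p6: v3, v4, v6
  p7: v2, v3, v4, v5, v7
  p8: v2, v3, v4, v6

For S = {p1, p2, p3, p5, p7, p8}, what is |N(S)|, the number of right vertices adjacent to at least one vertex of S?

The union of neighbours of {p1, p2, p3, p5, p7, p8} is {v1, v2, v3, v4, v5, v6, v7}, which has 7 elements.
Since |N(S)| = 7 ≥ |S| = 6, Hall's condition holds for this subset.

7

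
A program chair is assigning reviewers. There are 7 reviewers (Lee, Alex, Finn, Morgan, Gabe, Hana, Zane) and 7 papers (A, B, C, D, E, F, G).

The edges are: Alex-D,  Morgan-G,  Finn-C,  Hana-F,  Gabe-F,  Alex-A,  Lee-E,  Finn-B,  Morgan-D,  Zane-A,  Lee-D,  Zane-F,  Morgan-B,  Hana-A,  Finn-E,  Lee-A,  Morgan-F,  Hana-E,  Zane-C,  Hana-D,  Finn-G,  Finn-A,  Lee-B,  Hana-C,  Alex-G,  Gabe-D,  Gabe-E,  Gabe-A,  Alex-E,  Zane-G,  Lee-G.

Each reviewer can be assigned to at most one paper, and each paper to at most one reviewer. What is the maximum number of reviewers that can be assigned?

A valid assignment of size 7: Lee→A, Alex→D, Finn→G, Morgan→B, Gabe→E, Hana→C, Zane→F.
All 7 reviewers are matched, so no larger matching exists.

7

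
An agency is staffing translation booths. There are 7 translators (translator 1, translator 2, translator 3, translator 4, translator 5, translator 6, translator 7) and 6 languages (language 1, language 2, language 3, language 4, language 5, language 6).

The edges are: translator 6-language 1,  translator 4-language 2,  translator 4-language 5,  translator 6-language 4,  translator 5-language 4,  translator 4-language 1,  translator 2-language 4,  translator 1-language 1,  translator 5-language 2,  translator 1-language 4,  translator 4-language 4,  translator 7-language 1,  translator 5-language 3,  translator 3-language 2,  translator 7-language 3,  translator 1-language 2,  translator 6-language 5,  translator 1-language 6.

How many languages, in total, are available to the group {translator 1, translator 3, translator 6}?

5

The union of neighbours of {translator 1, translator 3, translator 6} is {language 1, language 2, language 4, language 5, language 6}, which has 5 elements.
Since |N(S)| = 5 ≥ |S| = 3, Hall's condition holds for this subset.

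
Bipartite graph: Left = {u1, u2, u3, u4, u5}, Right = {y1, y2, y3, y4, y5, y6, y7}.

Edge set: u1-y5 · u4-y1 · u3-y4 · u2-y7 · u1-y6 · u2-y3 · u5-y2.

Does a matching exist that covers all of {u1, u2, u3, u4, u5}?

A valid assignment of size 5: u1-y6, u2-y3, u3-y4, u4-y1, u5-y2.
Every left vertex is matched, so this matching saturates all of them.

Yes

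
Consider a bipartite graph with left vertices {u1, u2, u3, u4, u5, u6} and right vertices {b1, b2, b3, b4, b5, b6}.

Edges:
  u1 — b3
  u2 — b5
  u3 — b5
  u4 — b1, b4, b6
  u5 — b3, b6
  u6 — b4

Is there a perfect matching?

No

The set {u2, u3} has only 1 neighbour ({b5}), so by Hall's theorem at most 5 of the 6 left vertices can be matched.
Hence no matching covers every left vertex.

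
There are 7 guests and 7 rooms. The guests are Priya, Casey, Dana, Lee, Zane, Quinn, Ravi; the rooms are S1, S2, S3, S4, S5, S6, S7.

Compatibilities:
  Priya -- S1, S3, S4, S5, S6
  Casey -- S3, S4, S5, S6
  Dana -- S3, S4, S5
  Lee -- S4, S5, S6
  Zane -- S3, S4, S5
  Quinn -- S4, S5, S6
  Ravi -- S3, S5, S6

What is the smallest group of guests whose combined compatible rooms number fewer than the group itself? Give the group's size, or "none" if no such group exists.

5

Take S = {Casey, Dana, Lee, Zane, Quinn}. Its neighbourhood is {S3, S4, S5, S6}, so |N(S)| = 4 < |S| = 5.
Every subset of size less than 5 has at least as many neighbours as members, so 5 is the minimum.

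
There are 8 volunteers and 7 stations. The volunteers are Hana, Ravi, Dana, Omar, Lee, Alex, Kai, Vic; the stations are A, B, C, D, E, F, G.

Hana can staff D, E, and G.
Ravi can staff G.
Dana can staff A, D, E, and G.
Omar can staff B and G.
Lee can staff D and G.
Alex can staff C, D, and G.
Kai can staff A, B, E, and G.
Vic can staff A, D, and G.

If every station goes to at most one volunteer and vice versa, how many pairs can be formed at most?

One maximum matching: Hana-E, Ravi-G, Dana-A, Omar-B, Lee-D, Alex-C.
The set {Hana, Ravi, Dana, Omar, Lee, Kai, Vic} has only 5 neighbours ({A, B, D, E, G}), so by Hall's theorem at most 6 of the 8 volunteers can be matched.

6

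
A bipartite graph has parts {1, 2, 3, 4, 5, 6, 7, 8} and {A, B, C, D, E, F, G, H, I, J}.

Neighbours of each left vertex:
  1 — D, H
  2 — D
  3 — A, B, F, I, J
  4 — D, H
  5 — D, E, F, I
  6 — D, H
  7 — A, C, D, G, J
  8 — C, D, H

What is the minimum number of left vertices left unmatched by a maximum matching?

2

One maximum matching: 1–H, 2–D, 3–A, 5–E, 7–J, 8–C.
The set {1, 2, 4, 6} has only 2 neighbours ({D, H}), so by Hall's theorem at most 6 of the 8 left vertices can be matched.
That matches 6 of the 8, leaving 2 unmatched; no matching can do better.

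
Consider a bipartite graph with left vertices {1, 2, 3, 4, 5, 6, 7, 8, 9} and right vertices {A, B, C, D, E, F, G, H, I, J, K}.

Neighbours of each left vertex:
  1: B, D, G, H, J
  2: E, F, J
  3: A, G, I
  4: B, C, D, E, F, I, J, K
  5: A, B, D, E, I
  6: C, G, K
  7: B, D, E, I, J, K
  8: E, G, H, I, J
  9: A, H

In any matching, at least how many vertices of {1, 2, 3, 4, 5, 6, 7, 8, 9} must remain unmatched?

A valid assignment of size 9: 1-G, 2-F, 3-I, 4-E, 5-A, 6-C, 7-K, 8-J, 9-H.
All 9 left vertices are matched, so no larger matching exists.
That matches 9 of the 9, leaving 0 unmatched; no matching can do better.

0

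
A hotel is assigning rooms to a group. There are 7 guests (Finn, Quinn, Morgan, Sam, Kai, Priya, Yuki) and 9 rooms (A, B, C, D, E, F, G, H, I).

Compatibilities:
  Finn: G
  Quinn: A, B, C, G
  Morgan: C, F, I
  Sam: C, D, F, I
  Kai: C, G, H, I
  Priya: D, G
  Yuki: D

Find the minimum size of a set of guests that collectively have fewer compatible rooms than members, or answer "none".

3

Take S = {Finn, Priya, Yuki}. Its neighbourhood is {D, G}, so |N(S)| = 2 < |S| = 3.
Every subset of size less than 3 has at least as many neighbours as members, so 3 is the minimum.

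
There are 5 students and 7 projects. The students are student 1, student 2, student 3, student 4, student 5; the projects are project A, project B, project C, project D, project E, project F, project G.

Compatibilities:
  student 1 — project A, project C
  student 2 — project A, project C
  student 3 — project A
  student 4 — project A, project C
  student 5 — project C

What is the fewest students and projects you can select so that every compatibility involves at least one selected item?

A maximum matching has 2 edges (e.g. student 1–project A, student 2–project C).
By König's theorem the minimum vertex cover has the same size. One such cover is {project A, project C}.

2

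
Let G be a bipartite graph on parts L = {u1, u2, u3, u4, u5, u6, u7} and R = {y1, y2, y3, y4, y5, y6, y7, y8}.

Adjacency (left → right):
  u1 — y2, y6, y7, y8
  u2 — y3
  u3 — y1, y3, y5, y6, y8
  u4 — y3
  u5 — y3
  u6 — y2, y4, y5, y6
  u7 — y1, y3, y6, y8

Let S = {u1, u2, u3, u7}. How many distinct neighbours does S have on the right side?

The union of neighbours of {u1, u2, u3, u7} is {y1, y2, y3, y5, y6, y7, y8}, which has 7 elements.
Since |N(S)| = 7 ≥ |S| = 4, Hall's condition holds for this subset.

7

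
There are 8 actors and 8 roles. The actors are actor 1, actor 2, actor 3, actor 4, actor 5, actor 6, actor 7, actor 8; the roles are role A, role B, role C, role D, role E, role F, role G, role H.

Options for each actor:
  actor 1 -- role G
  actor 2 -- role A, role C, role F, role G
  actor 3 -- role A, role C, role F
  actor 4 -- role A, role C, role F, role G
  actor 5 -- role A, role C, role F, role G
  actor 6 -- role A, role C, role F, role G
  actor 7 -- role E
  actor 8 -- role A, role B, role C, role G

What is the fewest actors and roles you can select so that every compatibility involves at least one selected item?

A maximum matching has 6 edges (e.g. actor 1–role G, actor 2–role C, actor 3–role A, actor 4–role F, actor 7–role E, actor 8–role B).
By König's theorem the minimum vertex cover has the same size. One such cover is {actor 7, actor 8, role A, role C, role F, role G}.

6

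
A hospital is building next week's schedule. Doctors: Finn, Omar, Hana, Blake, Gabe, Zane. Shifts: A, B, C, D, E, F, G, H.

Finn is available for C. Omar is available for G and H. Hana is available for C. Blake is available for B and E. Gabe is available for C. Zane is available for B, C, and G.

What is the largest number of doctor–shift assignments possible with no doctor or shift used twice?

A valid assignment of size 4: Finn-C, Omar-G, Blake-E, Zane-B.
The set {Finn, Hana, Gabe} has only 1 neighbour ({C}), so by Hall's theorem at most 4 of the 6 doctors can be matched.

4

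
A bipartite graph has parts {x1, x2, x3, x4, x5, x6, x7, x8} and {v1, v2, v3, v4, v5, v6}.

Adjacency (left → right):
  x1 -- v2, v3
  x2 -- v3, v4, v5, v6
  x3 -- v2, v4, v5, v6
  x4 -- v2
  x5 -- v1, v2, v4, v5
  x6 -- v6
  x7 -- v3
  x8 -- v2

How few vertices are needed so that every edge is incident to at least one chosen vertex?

{x2, x3, x5, x6, v2, v3} is a vertex cover of size 6: every edge has an endpoint in this set.
No smaller cover exists because x1–v3, x2–v5, x3–v4, x4–v2, x5–v1, x6–v6 is a matching of size 6, and a cover must include an endpoint of each of these disjoint edges (König's theorem).

6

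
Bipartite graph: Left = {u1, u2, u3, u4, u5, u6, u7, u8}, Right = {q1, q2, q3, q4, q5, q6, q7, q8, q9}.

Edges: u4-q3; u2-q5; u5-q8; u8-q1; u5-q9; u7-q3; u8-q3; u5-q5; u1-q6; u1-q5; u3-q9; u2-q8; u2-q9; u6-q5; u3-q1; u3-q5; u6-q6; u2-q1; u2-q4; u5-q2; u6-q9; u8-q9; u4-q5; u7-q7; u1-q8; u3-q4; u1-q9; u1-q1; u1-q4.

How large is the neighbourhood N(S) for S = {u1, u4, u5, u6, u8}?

The union of neighbours of {u1, u4, u5, u6, u8} is {q1, q2, q3, q4, q5, q6, q8, q9}, which has 8 elements.
Since |N(S)| = 8 ≥ |S| = 5, Hall's condition holds for this subset.

8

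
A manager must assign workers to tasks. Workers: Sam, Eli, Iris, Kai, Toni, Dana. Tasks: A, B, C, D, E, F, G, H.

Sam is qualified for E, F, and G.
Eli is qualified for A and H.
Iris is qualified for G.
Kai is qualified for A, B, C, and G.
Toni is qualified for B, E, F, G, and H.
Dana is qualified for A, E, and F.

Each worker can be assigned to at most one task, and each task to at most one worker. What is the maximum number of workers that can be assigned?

For example, pair Sam-F, Eli-A, Iris-G, Kai-B, Toni-H, Dana-E.
All 6 workers are matched, so no larger matching exists.

6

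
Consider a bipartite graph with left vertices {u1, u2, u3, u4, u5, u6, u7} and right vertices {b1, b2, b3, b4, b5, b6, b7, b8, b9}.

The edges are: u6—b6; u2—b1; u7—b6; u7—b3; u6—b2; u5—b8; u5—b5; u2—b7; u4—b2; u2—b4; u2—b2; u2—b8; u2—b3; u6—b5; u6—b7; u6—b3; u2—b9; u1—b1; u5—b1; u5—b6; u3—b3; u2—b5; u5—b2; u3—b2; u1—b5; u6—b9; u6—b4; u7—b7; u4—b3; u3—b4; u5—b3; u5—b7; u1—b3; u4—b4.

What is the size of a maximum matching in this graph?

7

For example, pair u1-b5, u2-b7, u3-b2, u4-b4, u5-b1, u6-b6, u7-b3.
All 7 left vertices are matched, so no larger matching exists.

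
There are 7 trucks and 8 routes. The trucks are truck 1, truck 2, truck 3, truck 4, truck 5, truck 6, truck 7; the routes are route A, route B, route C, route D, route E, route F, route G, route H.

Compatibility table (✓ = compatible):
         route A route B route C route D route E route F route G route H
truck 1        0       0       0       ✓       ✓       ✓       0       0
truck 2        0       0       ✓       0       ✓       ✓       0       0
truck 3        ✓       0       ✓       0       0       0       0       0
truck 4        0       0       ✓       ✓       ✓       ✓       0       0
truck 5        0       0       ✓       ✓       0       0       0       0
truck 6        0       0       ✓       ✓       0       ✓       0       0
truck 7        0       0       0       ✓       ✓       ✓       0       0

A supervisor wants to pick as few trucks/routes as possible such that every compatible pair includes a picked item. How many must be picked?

The 5 edges truck 1–route E, truck 2–route C, truck 3–route A, truck 4–route F, truck 5–route D form a matching, so any vertex cover needs at least 5 vertices (one per matched edge).
Conversely {truck 3, route C, route D, route E, route F} meets every edge and has exactly 5 vertices, so 5 is optimal.

5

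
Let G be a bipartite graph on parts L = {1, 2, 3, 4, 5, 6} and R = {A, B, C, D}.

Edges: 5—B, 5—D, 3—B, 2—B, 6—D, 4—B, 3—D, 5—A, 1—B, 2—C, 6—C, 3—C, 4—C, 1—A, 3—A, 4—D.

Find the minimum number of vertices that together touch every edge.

4

{A, B, C, D} is a vertex cover of size 4: every edge has an endpoint in this set.
No smaller cover exists because 1–A, 2–C, 3–D, 4–B is a matching of size 4, and a cover must include an endpoint of each of these disjoint edges (König's theorem).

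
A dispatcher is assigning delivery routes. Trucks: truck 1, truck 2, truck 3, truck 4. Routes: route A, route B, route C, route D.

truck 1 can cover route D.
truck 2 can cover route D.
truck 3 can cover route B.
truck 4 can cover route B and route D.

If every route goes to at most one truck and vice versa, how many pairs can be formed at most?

A valid assignment of size 2: truck 1–route D, truck 3–route B.
The set {truck 1, truck 2, truck 3, truck 4} has only 2 neighbours ({route B, route D}), so by Hall's theorem at most 2 of the 4 trucks can be matched.

2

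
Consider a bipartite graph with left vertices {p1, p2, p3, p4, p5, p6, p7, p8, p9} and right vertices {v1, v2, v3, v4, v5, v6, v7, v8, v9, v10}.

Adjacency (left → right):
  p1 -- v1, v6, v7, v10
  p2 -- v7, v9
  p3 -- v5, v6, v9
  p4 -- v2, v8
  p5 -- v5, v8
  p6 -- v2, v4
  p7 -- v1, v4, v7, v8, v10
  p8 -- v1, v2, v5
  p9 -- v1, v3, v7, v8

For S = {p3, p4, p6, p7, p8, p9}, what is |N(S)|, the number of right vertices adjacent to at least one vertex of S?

10

The union of neighbours of {p3, p4, p6, p7, p8, p9} is {v1, v2, v3, v4, v5, v6, v7, v8, v9, v10}, which has 10 elements.
Since |N(S)| = 10 ≥ |S| = 6, Hall's condition holds for this subset.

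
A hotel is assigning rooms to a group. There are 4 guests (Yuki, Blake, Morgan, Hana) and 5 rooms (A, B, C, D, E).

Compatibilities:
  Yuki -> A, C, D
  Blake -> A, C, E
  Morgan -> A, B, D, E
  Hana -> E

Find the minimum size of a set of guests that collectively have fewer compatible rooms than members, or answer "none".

A matching saturating every guest exists, for instance Yuki→D, Blake→C, Morgan→B, Hana→E.
By Hall's marriage theorem, this means |N(S)| ≥ |S| for every subset S, so no violating subset exists.

none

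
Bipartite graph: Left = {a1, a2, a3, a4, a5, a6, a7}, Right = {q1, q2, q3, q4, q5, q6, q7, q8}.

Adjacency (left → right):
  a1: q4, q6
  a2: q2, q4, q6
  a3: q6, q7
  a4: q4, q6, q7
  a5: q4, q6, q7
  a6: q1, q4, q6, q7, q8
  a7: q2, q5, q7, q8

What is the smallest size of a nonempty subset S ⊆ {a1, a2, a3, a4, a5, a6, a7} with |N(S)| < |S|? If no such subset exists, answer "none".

4

Take S = {a1, a3, a4, a5}. Its neighbourhood is {q4, q6, q7}, so |N(S)| = 3 < |S| = 4.
Every subset of size less than 4 has at least as many neighbours as members, so 4 is the minimum.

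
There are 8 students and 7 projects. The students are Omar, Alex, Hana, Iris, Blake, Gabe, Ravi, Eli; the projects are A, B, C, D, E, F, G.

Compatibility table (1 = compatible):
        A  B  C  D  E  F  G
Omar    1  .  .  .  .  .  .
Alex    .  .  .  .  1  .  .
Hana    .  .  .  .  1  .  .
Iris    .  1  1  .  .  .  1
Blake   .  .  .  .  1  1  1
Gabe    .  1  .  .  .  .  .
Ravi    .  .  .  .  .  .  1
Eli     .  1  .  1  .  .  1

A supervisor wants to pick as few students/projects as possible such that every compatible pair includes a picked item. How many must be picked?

{Omar, Iris, Blake, Gabe, Ravi, Eli, E} is a vertex cover of size 7: every edge has an endpoint in this set.
No smaller cover exists because Omar–A, Alex–E, Iris–C, Blake–F, Gabe–B, Ravi–G, Eli–D is a matching of size 7, and a cover must include an endpoint of each of these disjoint edges (König's theorem).

7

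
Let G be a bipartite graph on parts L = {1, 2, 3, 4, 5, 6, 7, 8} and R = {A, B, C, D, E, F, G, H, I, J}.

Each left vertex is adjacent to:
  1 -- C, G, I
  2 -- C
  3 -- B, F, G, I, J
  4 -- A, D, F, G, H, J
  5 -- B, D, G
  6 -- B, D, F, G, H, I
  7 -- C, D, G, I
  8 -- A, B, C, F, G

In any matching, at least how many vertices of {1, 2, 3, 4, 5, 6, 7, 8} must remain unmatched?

0

For example, pair 1–I, 2–C, 3–J, 4–A, 5–B, 6–H, 7–D, 8–G.
This saturates every left vertex, so 8 is the maximum.
That matches 8 of the 8, leaving 0 unmatched; no matching can do better.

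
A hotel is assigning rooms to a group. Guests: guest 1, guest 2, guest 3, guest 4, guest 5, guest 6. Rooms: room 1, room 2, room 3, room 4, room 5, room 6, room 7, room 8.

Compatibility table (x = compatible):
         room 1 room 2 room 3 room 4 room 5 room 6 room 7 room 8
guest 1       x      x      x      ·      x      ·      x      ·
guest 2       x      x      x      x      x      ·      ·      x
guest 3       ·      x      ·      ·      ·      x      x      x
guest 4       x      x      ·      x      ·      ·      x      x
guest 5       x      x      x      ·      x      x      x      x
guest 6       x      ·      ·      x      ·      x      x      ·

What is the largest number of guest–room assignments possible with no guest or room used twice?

6

A valid assignment of size 6: guest 1-room 3, guest 2-room 4, guest 3-room 8, guest 4-room 2, guest 5-room 5, guest 6-room 7.
This saturates every guest, so 6 is the maximum.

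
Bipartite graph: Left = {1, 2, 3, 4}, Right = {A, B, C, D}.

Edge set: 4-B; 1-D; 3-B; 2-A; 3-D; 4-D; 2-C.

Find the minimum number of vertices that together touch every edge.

3

The 3 edges 1–D, 2–C, 3–B form a matching, so any vertex cover needs at least 3 vertices (one per matched edge).
Conversely {2, B, D} meets every edge and has exactly 3 vertices, so 3 is optimal.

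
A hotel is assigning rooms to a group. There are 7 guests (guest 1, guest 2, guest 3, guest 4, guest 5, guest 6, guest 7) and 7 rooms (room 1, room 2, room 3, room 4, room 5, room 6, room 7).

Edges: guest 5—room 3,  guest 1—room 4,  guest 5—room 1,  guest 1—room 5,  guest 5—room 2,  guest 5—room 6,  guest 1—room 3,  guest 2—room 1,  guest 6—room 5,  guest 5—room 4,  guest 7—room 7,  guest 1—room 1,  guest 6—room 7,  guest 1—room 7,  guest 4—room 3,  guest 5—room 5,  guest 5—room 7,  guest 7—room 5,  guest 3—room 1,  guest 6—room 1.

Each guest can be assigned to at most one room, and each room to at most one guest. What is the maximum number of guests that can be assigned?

A valid assignment of size 6: guest 1→room 4, guest 2→room 1, guest 4→room 3, guest 5→room 2, guest 6→room 5, guest 7→room 7.
The set {guest 2, guest 3} has only 1 neighbour ({room 1}), so by Hall's theorem at most 6 of the 7 guests can be matched.

6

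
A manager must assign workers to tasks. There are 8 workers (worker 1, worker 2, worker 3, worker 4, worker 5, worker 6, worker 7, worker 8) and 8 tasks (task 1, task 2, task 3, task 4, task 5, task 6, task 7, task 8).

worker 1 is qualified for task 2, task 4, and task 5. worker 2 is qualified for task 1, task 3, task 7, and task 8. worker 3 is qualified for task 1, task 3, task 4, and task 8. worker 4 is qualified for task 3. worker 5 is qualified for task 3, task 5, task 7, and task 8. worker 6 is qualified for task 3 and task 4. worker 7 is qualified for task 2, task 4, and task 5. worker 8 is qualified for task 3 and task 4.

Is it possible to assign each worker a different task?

No

The set {worker 4, worker 6, worker 8} has only 2 neighbours ({task 3, task 4}), so by Hall's theorem at most 7 of the 8 workers can be matched.
Hence no matching covers every worker.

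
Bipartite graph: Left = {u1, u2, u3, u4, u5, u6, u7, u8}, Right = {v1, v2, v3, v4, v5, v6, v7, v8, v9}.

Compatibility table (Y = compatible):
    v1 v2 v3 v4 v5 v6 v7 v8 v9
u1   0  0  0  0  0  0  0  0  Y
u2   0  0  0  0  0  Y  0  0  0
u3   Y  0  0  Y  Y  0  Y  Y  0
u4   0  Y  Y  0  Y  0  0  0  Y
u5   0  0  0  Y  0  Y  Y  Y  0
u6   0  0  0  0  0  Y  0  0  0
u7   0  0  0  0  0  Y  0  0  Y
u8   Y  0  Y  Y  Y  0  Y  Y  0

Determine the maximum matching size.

6

One maximum matching: u1–v9, u2–v6, u3–v1, u4–v2, u5–v7, u8–v8.
The set {u1, u2, u6, u7} has only 2 neighbours ({v6, v9}), so by Hall's theorem at most 6 of the 8 left vertices can be matched.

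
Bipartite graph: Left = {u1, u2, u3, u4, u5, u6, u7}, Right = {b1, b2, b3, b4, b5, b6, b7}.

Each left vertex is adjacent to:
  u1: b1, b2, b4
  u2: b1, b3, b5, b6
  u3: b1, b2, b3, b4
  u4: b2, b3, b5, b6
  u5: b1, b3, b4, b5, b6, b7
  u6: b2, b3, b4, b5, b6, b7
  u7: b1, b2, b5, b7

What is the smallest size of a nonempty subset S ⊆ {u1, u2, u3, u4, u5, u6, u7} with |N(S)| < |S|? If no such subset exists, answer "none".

A matching saturating every left vertex exists, for instance u1→b2, u2→b6, u3→b4, u4→b3, u5→b1, u6→b7, u7→b5.
By Hall's marriage theorem, this means |N(S)| ≥ |S| for every subset S, so no violating subset exists.

none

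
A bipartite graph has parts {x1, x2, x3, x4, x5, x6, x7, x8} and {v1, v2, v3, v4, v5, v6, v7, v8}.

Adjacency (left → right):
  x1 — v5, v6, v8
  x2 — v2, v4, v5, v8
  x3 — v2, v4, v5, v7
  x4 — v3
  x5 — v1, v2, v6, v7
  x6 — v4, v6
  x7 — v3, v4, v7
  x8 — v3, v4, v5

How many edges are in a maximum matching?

8

A valid assignment of size 8: x1–v8, x2–v2, x3–v5, x4–v3, x5–v1, x6–v6, x7–v7, x8–v4.
All 8 left vertices are matched, so no larger matching exists.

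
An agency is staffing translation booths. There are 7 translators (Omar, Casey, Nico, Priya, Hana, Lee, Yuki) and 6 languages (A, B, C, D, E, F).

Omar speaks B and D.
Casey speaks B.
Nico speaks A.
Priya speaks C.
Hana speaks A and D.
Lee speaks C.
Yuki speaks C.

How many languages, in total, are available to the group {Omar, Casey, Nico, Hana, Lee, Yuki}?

4

The union of neighbours of {Omar, Casey, Nico, Hana, Lee, Yuki} is {A, B, C, D}, which has 4 elements.
Since |N(S)| = 4 < |S| = 6, Hall's condition fails for this subset.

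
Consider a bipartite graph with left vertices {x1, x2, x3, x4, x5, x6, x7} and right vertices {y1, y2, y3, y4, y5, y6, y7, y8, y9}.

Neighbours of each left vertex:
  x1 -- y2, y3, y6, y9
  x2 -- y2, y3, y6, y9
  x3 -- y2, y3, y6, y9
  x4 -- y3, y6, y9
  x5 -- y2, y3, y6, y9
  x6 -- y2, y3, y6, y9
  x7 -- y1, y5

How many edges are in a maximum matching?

5

A valid assignment of size 5: x1-y9, x2-y6, x3-y2, x4-y3, x7-y1.
The set {x1, x2, x3, x4, x5, x6} has only 4 neighbours ({y2, y3, y6, y9}), so by Hall's theorem at most 5 of the 7 left vertices can be matched.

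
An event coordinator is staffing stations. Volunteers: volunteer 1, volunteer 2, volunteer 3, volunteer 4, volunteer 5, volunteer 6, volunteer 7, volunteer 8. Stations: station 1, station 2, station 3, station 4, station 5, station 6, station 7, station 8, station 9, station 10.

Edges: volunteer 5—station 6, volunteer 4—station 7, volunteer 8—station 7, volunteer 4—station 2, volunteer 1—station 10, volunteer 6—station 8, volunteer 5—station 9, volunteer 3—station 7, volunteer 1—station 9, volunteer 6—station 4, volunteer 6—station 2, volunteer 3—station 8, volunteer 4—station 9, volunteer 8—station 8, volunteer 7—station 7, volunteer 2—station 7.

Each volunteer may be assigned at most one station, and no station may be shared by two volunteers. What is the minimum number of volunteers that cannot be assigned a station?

2

A valid assignment of size 6: volunteer 1→station 10, volunteer 2→station 7, volunteer 3→station 8, volunteer 4→station 9, volunteer 5→station 6, volunteer 6→station 2.
The set {volunteer 2, volunteer 3, volunteer 7, volunteer 8} has only 2 neighbours ({station 7, station 8}), so by Hall's theorem at most 6 of the 8 volunteers can be matched.
That matches 6 of the 8, leaving 2 unmatched; no matching can do better.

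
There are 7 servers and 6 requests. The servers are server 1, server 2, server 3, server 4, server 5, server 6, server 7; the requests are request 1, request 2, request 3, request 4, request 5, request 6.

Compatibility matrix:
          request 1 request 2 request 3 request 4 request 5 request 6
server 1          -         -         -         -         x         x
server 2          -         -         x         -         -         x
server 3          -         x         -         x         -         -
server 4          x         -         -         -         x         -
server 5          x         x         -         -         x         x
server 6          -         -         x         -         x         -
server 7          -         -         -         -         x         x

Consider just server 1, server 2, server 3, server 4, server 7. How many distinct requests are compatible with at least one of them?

The union of neighbours of {server 1, server 2, server 3, server 4, server 7} is {request 1, request 2, request 3, request 4, request 5, request 6}, which has 6 elements.
Since |N(S)| = 6 ≥ |S| = 5, Hall's condition holds for this subset.

6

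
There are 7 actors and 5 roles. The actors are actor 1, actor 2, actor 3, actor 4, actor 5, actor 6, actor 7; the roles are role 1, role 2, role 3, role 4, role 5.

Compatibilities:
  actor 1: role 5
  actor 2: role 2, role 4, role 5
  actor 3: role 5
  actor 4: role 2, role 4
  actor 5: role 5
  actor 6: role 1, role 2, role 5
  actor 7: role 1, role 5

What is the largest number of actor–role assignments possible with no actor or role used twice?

4

One maximum matching: actor 1-role 5, actor 2-role 4, actor 4-role 2, actor 6-role 1.
The set {actor 1, actor 2, actor 3, actor 4, actor 5, actor 6, actor 7} has only 4 neighbours ({role 1, role 2, role 4, role 5}), so by Hall's theorem at most 4 of the 7 actors can be matched.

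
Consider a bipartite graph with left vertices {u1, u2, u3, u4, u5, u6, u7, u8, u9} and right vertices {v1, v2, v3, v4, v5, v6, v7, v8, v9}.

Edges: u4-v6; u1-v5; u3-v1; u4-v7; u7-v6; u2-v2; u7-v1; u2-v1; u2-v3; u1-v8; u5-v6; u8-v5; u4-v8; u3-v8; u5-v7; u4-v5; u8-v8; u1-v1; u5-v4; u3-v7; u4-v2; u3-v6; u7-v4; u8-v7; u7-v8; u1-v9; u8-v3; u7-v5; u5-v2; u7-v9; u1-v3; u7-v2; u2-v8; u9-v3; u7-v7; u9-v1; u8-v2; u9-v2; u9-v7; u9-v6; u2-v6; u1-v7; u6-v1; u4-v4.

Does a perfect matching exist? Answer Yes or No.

Yes

For example, pair u1–v9, u2–v6, u3–v7, u4–v5, u5–v4, u6–v1, u7–v8, u8–v2, u9–v3.
Every left vertex is matched, so this is a perfect matching.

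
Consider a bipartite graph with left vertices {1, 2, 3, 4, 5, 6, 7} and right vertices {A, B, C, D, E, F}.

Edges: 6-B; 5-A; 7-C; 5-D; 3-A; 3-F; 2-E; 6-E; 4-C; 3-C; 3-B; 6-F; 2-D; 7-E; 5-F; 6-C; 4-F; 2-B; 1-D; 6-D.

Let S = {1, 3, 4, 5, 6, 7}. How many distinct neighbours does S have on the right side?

6

The union of neighbours of {1, 3, 4, 5, 6, 7} is {A, B, C, D, E, F}, which has 6 elements.
Since |N(S)| = 6 ≥ |S| = 6, Hall's condition holds for this subset.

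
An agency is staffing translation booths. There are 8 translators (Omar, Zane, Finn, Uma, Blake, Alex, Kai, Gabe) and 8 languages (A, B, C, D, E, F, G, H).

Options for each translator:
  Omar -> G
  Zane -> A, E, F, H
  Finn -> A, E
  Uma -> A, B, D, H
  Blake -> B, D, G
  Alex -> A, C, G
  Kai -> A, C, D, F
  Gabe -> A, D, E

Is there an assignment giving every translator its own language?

One maximum matching: Omar–G, Zane–H, Finn–A, Uma–D, Blake–B, Alex–C, Kai–F, Gabe–E.
Every translator is matched, so this is a perfect matching.

Yes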